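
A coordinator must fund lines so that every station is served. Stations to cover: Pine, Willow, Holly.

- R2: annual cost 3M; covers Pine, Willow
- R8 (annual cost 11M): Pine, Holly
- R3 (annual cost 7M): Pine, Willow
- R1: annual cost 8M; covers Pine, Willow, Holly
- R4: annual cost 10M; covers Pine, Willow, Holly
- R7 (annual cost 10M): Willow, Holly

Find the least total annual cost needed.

This is a weighted set-cover instance.
The greedy cost-per-new-station heuristic would pick R2 and R1 for 11, but a cheaper cover exists.
R1 alone covers Pine, Willow, Holly — every station.
Total annual cost: 8.
No cover costs less than 8.

8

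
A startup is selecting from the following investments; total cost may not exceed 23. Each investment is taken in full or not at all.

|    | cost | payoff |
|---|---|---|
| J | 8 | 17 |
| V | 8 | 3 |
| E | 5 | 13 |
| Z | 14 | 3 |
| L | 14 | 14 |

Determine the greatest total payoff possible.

33

Allowing fractional choices, the relaxed optimum would be about 40.0, but investments are indivisible.
J + V + E: cost 8 + 8 + 5 = 21 ≤ 23, payoff 17 + 3 + 13 = 33.
J + E: cost 8 + 5 = 13 ≤ 23, payoff 17 + 13 = 30.
J + L: cost 8 + 14 = 22 ≤ 23, payoff 17 + 14 = 31.
Best is J, V, and E with total payoff 33.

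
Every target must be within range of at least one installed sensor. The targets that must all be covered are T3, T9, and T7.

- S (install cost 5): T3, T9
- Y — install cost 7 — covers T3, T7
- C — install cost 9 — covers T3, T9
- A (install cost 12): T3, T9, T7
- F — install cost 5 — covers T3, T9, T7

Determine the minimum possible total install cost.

F alone covers T3, T9, T7 — every target.
Total install cost: 5.
No cover costs less than 5.

5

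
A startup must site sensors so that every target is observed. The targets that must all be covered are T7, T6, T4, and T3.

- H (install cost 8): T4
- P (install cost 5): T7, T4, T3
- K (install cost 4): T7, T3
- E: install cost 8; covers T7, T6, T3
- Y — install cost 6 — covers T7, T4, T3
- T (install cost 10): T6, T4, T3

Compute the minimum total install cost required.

13

Choose P and E: together they cover T7, T6, T4, T3 — every target.
Total install cost: 5 + 8 = 13.
No cover costs less than 13.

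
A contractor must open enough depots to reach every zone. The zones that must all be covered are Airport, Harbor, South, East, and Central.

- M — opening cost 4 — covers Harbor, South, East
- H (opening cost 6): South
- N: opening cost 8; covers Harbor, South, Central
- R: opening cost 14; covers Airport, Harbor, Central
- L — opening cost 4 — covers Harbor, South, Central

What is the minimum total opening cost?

18

The greedy cost-per-new-zone heuristic would pick M, L, and R for 22, but a cheaper cover exists.
Choose M and R: together they cover Airport, Harbor, South, East, Central — every zone.
Total opening cost: 4 + 14 = 18.
No cover costs less than 18.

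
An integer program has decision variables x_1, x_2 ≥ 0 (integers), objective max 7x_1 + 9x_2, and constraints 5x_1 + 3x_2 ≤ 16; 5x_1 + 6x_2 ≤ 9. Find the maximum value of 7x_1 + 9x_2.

The continuous relaxation peaks at (0, 1.5) with value 13.50; rounding to a feasible lattice point costs some objective.
(x_1,x_2)=(0,1): 5·0+3·1=3≤16, 5·0+6·1=6≤9, objective 9.
(x_1,x_2)=(1,0): 5·1+3·0=5≤16, 5·1+6·0=5≤9, objective 7.
Maximum is 9 at (x_1,x_2)=(0,1).

9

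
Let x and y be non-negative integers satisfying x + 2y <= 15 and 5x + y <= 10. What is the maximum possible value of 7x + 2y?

17

(x,y)=(1,5) is feasible, giving 17.
(x,y)=(1,4) is feasible, giving 15.
(x,y)=(0,7) is feasible, giving 14.
The best lattice point is (1,5), giving 17.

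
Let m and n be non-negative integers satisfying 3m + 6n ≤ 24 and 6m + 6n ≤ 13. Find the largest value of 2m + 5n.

Relaxing integrality, the LP optimum is 10.83 at (m,n) = (0, 2.17), which is not an integer point.
(m,n)=(0,2) is feasible, giving 10.
(m,n)=(1,1) is feasible, giving 7.
Maximum is 10 at (m,n)=(0,2).

10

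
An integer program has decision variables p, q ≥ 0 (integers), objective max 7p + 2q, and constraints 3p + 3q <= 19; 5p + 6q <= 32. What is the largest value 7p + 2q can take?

42

Relaxing integrality, the LP optimum is 44.33 at (p,q) = (6.33, 0), which is not an integer point.
(p,q)=(6,0): 3·6+3·0=18≤19, 5·6+6·0=30≤32, objective 42.
(p,q)=(5,1): 3·5+3·1=18≤19, 5·5+6·1=31≤32, objective 37.
(p,q)=(5,0): 3·5+3·0=15≤19, 5·5+6·0=25≤32, objective 35.
Maximum is 42 at (p,q)=(6,0).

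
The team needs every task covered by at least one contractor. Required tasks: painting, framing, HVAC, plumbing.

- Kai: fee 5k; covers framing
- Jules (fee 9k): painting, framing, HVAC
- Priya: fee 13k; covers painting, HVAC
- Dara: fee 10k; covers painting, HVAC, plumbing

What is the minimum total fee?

The greedy cost-per-new-task heuristic would pick Jules and Dara for 19, but a cheaper cover exists.
Choose Kai and Dara: together they cover painting, framing, HVAC, plumbing — every task.
Total fee: 5 + 10 = 15.
No cover costs less than 15.

15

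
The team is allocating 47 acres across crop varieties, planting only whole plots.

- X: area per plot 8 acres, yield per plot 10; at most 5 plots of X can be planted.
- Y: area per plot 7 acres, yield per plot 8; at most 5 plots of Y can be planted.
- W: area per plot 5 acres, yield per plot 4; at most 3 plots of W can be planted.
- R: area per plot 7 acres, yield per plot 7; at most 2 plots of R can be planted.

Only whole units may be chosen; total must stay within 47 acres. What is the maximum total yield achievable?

58

X has the best ratio (10/8); taking only X gives at most 5×10 = 50 (stopped by the area limit).
Mixing does better — 5×X and 1×Y: area 47 ≤ 47, yield 5·10 + 1·8 = 58.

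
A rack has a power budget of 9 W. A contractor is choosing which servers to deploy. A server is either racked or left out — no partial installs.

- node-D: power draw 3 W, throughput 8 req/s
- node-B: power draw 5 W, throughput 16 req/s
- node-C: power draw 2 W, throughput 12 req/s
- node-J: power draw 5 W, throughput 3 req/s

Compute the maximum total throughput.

28

This is an integer program with binary decision variables.
Allowing fractional choices, the relaxed optimum would be about 33.3, but servers are indivisible.
node-B + node-C: power draw 5 + 2 = 7 ≤ 9, throughput 16 + 12 = 28.
node-D + node-C: power draw 3 + 2 = 5 ≤ 9, throughput 8 + 12 = 20.
node-D + node-B: power draw 3 + 5 = 8 ≤ 9, throughput 8 + 16 = 24.
Best is node-B and node-C with total throughput 28.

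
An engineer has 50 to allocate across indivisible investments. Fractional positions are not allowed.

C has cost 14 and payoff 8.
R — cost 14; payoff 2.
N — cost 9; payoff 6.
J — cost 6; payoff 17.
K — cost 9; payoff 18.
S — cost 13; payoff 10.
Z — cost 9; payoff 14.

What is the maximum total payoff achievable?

65

Allowing fractional choices, the relaxed optimum would be about 67.3, but investments are indivisible.
C + N + J + K + Z: cost 14 + 9 + 6 + 9 + 9 = 47 ≤ 50, payoff 8 + 6 + 17 + 18 + 14 = 63.
N + J + K + S + Z: cost 9 + 6 + 9 + 13 + 9 = 46 ≤ 50, payoff 6 + 17 + 18 + 10 + 14 = 65.
Best is N, J, K, S, and Z with total payoff 65.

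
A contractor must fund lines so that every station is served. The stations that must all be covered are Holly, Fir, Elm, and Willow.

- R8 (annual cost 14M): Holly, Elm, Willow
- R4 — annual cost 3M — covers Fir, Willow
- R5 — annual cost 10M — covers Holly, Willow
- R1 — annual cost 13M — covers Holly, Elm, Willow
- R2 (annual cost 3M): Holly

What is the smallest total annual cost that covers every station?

This is an integer covering problem.
The greedy cost-per-new-station heuristic would pick R4, R2, and R1 for 19, but a cheaper cover exists.
Choose R4 and R1: together they cover Holly, Fir, Elm, Willow — every station.
Total annual cost: 3 + 13 = 16.
No cover costs less than 16.

16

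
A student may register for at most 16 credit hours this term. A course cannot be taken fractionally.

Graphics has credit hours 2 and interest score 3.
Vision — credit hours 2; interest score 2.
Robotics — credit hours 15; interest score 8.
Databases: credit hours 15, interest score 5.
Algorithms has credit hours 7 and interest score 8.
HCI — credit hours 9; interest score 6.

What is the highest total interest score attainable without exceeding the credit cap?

Allowing fractional choices, the relaxed optimum would be about 16.3, but courses are indivisible.
Algorithms + HCI: credit hours 7 + 9 = 16 ≤ 16, interest score 8 + 6 = 14.
Graphics + Algorithms: credit hours 2 + 7 = 9 ≤ 16, interest score 3 + 8 = 11.
Graphics + Vision + Algorithms: credit hours 2 + 2 + 7 = 11 ≤ 16, interest score 3 + 2 + 8 = 13.
Best is Algorithms and HCI with total interest score 14.

14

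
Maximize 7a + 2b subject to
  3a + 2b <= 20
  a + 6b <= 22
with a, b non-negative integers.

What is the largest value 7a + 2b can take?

(a,b)=(6,1): 3·6+2·1=20≤20, 1·6+6·1=12≤22, objective 44.
(a,b)=(6,0): 3·6+2·0=18≤20, 1·6+6·0=6≤22, objective 42.
(a,b)=(5,2): 3·5+2·2=19≤20, 1·5+6·2=17≤22, objective 39.
Maximum is 44 at (a,b)=(6,1).

44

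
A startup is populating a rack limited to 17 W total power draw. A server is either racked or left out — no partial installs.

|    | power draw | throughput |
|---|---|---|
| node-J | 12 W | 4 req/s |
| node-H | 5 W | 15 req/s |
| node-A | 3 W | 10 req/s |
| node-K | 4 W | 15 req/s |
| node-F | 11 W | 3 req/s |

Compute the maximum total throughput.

40

Allowing fractional choices, the relaxed optimum would be about 41.7, but servers are indivisible.
node-H + node-A + node-K: power draw 5 + 3 + 4 = 12 ≤ 17, throughput 15 + 10 + 15 = 40.
node-A + node-K: power draw 3 + 4 = 7 ≤ 17, throughput 10 + 15 = 25.
node-H + node-K: power draw 5 + 4 = 9 ≤ 17, throughput 15 + 15 = 30.
Best is node-H, node-A, and node-K with total throughput 40.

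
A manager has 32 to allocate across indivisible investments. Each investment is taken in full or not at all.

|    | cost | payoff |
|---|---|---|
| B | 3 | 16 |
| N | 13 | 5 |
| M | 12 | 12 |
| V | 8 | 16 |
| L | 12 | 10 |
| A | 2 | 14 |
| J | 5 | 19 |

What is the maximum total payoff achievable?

Take B, M, V, A, and J: cost 3 + 12 + 8 + 2 + 5 = 30 ≤ 32, payoff 16 + 12 + 16 + 14 + 19 = 77.
No other feasible combination does better.

77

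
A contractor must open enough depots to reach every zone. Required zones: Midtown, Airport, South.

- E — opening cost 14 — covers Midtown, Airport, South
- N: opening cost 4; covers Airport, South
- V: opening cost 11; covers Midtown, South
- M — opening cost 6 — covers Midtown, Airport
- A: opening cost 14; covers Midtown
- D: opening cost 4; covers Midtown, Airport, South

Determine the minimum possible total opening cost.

D alone covers Midtown, Airport, South — every zone.
Total opening cost: 4.
No cover costs less than 4.

4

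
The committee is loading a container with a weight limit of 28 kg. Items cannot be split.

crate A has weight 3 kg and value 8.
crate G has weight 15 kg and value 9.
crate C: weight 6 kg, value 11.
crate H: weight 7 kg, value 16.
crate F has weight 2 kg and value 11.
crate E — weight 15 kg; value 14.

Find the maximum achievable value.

crate A + crate H + crate F + crate E: weight 3 + 7 + 2 + 15 = 27 ≤ 28, value 8 + 16 + 11 + 14 = 49.
crate A + crate C + crate H + crate F: weight 3 + 6 + 7 + 2 = 18 ≤ 28, value 8 + 11 + 16 + 11 = 46.
crate A + crate C + crate F + crate E: weight 3 + 6 + 2 + 15 = 26 ≤ 28, value 8 + 11 + 11 + 14 = 44.
Best is crate A, crate H, crate F, and crate E with total value 49.

49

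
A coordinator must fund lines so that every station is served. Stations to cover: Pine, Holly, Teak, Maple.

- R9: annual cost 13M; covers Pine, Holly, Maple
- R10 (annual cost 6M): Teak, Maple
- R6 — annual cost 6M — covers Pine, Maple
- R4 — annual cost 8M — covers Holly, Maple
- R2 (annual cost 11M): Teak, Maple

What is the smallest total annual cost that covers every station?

Choose R9 and R10: together they cover Pine, Holly, Teak, Maple — every station.
Total annual cost: 13 + 6 = 19.

19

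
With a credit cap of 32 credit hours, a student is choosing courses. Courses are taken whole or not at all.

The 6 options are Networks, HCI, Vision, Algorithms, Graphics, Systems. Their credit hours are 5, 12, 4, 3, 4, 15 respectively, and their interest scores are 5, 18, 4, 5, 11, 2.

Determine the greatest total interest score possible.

Allowing fractional choices, the relaxed optimum would be about 43.5, but courses are indivisible.
Networks + HCI + Vision + Algorithms + Graphics: credit hours 5 + 12 + 4 + 3 + 4 = 28 ≤ 32, interest score 5 + 18 + 4 + 5 + 11 = 43.
HCI + Vision + Algorithms + Graphics: credit hours 12 + 4 + 3 + 4 = 23 ≤ 32, interest score 18 + 4 + 5 + 11 = 38.
Networks + HCI + Algorithms + Graphics: credit hours 5 + 12 + 3 + 4 = 24 ≤ 32, interest score 5 + 18 + 5 + 11 = 39.
Best is Networks, HCI, Vision, Algorithms, and Graphics with total interest score 43.

43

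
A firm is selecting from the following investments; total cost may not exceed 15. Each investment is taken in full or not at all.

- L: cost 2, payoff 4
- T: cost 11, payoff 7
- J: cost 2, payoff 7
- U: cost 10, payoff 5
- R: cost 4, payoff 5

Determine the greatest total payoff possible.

Take L, T, and J: cost 2 + 11 + 2 = 15 ≤ 15, payoff 4 + 7 + 7 = 18.
No other feasible combination does better.

18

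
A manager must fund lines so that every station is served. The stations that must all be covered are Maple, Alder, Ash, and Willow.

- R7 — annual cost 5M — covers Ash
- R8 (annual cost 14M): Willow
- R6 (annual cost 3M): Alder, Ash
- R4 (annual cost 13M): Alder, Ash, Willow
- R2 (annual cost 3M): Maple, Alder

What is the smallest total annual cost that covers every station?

The greedy cost-per-new-station heuristic would pick R6, R2, and R4 for 19, but a cheaper cover exists.
Choose R4 and R2: together they cover Maple, Alder, Ash, Willow — every station.
Total annual cost: 13 + 3 = 16.
No cover costs less than 16.

16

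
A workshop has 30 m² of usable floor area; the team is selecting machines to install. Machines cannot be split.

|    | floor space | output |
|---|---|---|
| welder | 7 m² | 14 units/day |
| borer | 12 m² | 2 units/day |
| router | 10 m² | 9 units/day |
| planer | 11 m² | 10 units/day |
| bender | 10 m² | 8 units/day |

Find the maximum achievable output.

33

This is an integer program with binary decision variables.
Allowing fractional choices, the relaxed optimum would be about 34.6, but machines are indivisible.
welder + router + bender: floor space 7 + 10 + 10 = 27 ≤ 30, output 14 + 9 + 8 = 31.
welder + planer + bender: floor space 7 + 11 + 10 = 28 ≤ 30, output 14 + 10 + 8 = 32.
welder + router + planer: floor space 7 + 10 + 11 = 28 ≤ 30, output 14 + 9 + 10 = 33.
Best is welder, router, and planer with total output 33.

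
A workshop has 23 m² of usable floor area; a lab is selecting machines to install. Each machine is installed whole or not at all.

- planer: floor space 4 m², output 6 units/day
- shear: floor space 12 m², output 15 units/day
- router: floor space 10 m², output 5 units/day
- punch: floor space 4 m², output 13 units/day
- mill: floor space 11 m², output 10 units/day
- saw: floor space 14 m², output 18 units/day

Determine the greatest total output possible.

planer + punch + saw: floor space 4 + 4 + 14 = 22 ≤ 23, output 6 + 13 + 18 = 37.
planer + shear + punch: floor space 4 + 12 + 4 = 20 ≤ 23, output 6 + 15 + 13 = 34.
Best is planer, punch, and saw with total output 37.

37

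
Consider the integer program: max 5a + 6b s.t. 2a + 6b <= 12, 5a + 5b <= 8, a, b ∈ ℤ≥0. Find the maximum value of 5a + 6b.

Relaxing integrality, the LP optimum is 9.60 at (a,b) = (0, 1.6), which is not an integer point.
(a,b)=(0,1): 2·0+6·1=6≤12, 5·0+5·1=5≤8, objective 6.
(a,b)=(1,0): 2·1+6·0=2≤12, 5·1+5·0=5≤8, objective 5.
(a,b)=(0,0): 2·0+6·0=0≤12, 5·0+5·0=0≤8, objective 0.
The best lattice point is (0,1), giving 6.

6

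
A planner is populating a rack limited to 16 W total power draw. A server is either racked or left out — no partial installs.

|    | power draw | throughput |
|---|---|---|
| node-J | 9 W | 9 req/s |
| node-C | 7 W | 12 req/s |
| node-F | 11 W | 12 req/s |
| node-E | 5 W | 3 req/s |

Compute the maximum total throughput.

21

node-C + node-E: power draw 7 + 5 = 12 ≤ 16, throughput 12 + 3 = 15.
node-F + node-E: power draw 11 + 5 = 16 ≤ 16, throughput 12 + 3 = 15.
node-J + node-C: power draw 9 + 7 = 16 ≤ 16, throughput 9 + 12 = 21.
Best is node-J and node-C with total throughput 21.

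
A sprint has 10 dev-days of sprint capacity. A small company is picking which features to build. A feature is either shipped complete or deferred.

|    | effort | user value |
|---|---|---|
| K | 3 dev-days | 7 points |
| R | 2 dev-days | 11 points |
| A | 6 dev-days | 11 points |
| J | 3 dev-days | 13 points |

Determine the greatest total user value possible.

31

Allowing fractional choices, the relaxed optimum would be about 34.7, but features are indivisible.
K + R + J: effort 3 + 2 + 3 = 8 ≤ 10, user value 7 + 11 + 13 = 31.
A + J: effort 6 + 3 = 9 ≤ 10, user value 11 + 13 = 24.
R + J: effort 2 + 3 = 5 ≤ 10, user value 11 + 13 = 24.
Best is K, R, and J with total user value 31.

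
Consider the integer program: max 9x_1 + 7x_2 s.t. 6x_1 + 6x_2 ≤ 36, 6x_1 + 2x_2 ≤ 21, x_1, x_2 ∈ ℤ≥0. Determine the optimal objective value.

46

(x_1,x_2)=(2,4): 6·2+6·4=36≤36, 6·2+2·4=20≤21, objective 46.
(x_1,x_2)=(1,5): 6·1+6·5=36≤36, 6·1+2·5=16≤21, objective 44.
(x_1,x_2)=(2,3): 6·2+6·3=30≤36, 6·2+2·3=18≤21, objective 39.
No feasible integer point exceeds 46.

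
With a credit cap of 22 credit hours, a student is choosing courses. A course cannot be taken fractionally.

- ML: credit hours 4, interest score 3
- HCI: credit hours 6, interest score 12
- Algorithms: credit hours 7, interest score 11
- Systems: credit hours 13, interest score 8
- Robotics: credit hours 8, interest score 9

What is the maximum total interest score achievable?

32

HCI + Algorithms + Robotics: credit hours 6 + 7 + 8 = 21 ≤ 22, interest score 12 + 11 + 9 = 32.
ML + HCI + Algorithms: credit hours 4 + 6 + 7 = 17 ≤ 22, interest score 3 + 12 + 11 = 26.
Best is HCI, Algorithms, and Robotics with total interest score 32.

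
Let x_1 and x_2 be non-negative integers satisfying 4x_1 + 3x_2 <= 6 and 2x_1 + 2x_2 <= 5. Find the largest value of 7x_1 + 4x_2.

(x_1,x_2)=(0,2) is feasible, giving 8.
(x_1,x_2)=(1,0) is feasible, giving 7.
(x_1,x_2)=(0,1) is feasible, giving 4.
The best lattice point is (0,2), giving 8.

8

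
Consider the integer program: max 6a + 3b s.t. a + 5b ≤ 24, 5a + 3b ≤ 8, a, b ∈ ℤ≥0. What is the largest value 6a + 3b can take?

(a,b)=(1,1): 1·1+5·1=6≤24, 5·1+3·1=8≤8, objective 9.
(a,b)=(0,2): 1·0+5·2=10≤24, 5·0+3·2=6≤8, objective 6.
(a,b)=(1,0): 1·1+5·0=1≤24, 5·1+3·0=5≤8, objective 6.
(a,b)=(0,1): 1·0+5·1=5≤24, 5·0+3·1=3≤8, objective 3.
Maximum is 9 at (a,b)=(1,1).

9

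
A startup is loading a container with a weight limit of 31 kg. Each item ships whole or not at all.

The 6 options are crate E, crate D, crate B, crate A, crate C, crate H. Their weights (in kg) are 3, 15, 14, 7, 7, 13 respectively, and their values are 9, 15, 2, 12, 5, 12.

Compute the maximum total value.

Take crate E, crate A, crate C, and crate H: weight 3 + 7 + 7 + 13 = 30 ≤ 31, value 9 + 12 + 5 + 12 = 38.
No other feasible combination does better.

38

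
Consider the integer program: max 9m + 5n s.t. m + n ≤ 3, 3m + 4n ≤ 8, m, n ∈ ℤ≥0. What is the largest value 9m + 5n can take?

18

The continuous relaxation peaks at (2.67, 0) with value 24.00; rounding to a feasible lattice point costs some objective.
(m,n)=(2,0) is feasible, giving 18.
(m,n)=(1,1) is feasible, giving 14.
(m,n)=(1,0) is feasible, giving 9.
The best lattice point is (2,0), giving 18.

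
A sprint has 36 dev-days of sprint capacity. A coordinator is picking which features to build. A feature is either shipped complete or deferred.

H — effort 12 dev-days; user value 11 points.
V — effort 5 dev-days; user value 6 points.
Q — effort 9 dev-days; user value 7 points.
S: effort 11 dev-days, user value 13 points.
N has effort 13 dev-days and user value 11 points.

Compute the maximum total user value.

Allowing fractional choices, the relaxed optimum would be about 36.8, but features are indivisible.
H + Q + S: effort 12 + 9 + 11 = 32 ≤ 36, user value 11 + 7 + 13 = 31.
H + S + N: effort 12 + 11 + 13 = 36 ≤ 36, user value 11 + 13 + 11 = 35.
Q + S + N: effort 9 + 11 + 13 = 33 ≤ 36, user value 7 + 13 + 11 = 31.
Best is H, S, and N with total user value 35.

35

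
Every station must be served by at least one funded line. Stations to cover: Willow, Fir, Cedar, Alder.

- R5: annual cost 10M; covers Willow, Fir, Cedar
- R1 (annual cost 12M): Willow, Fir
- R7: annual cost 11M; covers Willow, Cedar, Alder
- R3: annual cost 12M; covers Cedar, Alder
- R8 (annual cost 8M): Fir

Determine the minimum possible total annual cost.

The greedy cost-per-new-station heuristic would pick R5 and R7 for 21, but a cheaper cover exists.
Choose R7 and R8: together they cover Willow, Fir, Cedar, Alder — every station.
Total annual cost: 11 + 8 = 19.
No cover costs less than 19.

19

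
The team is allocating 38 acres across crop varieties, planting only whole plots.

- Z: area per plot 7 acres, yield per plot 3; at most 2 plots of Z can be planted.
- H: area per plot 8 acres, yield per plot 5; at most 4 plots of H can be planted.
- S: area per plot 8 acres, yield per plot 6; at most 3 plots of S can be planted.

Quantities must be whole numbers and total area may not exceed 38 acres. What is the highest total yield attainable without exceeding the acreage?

This is a bounded integer knapsack.
Take 2×Z and 3×S: area 38 ≤ 38, yield 2·3 + 3·6 = 24.
S has the best ratio (6/8) and is taken to its limit of 3; remaining capacity is filled optimally with the others.

24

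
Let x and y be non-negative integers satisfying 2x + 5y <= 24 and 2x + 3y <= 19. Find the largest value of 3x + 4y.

(x,y)=(8,1): 2·8+5·1=21≤24, 2·8+3·1=19≤19, objective 28.
(x,y)=(9,0): 2·9+5·0=18≤24, 2·9+3·0=18≤19, objective 27.
(x,y)=(7,1): 2·7+5·1=19≤24, 2·7+3·1=17≤19, objective 25.
No feasible integer point exceeds 28.

28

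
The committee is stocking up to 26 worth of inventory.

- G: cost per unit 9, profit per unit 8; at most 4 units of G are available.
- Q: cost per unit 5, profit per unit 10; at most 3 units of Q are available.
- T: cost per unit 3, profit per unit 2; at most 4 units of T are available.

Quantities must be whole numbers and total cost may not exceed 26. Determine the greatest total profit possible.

3×Q and 3×T: cost 24 ≤ 26, profit 3·10 + 3·2 = 36.
1×G and 3×Q: cost 24 ≤ 26, profit 1·8 + 3·10 = 38.
Best is 38.

38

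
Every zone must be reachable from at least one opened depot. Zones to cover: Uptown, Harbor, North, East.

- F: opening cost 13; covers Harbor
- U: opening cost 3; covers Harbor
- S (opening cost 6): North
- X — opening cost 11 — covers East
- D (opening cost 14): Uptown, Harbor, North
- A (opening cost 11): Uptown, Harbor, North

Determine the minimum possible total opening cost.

22

The greedy cost-per-new-zone heuristic would pick U, A, and X for 25, but a cheaper cover exists.
Choose X and A: together they cover Uptown, Harbor, North, East — every zone.
Total opening cost: 11 + 11 = 22.
No cover costs less than 22.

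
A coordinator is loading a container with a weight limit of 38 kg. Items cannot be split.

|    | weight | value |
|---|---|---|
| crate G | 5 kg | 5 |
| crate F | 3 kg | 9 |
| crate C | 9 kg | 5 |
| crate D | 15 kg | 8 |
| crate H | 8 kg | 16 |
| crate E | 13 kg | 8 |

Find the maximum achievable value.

43

This is an integer program with binary decision variables.
crate G + crate F + crate C + crate H + crate E: weight 5 + 3 + 9 + 8 + 13 = 38 ≤ 38, value 5 + 9 + 5 + 16 + 8 = 43.
crate G + crate F + crate H + crate E: weight 5 + 3 + 8 + 13 = 29 ≤ 38, value 5 + 9 + 16 + 8 = 38.
Best is crate G, crate F, crate C, crate H, and crate E with total value 43.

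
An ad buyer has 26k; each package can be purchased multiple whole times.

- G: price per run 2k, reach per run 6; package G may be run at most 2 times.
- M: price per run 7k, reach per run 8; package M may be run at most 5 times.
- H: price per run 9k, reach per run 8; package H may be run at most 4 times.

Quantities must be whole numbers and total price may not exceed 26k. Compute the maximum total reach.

This is a bounded integer knapsack.
Take 2×G and 3×M: price 25 ≤ 26, reach 2·6 + 3·8 = 36.
G has the best ratio (6/2) and is taken to its limit of 2; remaining capacity is filled optimally with the others.

36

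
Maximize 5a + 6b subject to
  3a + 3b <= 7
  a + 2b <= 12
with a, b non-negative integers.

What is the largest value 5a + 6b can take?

12

(a,b)=(0,2) is feasible, giving 12.
(a,b)=(1,1) is feasible, giving 11.
(a,b)=(0,1) is feasible, giving 6.
No feasible integer point exceeds 12.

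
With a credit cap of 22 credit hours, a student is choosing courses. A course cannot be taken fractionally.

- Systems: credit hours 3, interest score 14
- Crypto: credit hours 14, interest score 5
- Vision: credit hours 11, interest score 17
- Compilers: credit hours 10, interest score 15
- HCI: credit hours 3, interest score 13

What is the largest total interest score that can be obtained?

44

Systems + Compilers + HCI: credit hours 3 + 10 + 3 = 16 ≤ 22, interest score 14 + 15 + 13 = 42.
Systems + Vision + HCI: credit hours 3 + 11 + 3 = 17 ≤ 22, interest score 14 + 17 + 13 = 44.
Best is Systems, Vision, and HCI with total interest score 44.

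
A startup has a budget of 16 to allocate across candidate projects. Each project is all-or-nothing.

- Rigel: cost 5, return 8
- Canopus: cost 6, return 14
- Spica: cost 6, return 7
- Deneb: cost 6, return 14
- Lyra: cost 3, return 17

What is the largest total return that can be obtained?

45

Canopus + Deneb + Lyra: cost 6 + 6 + 3 = 15 ≤ 16, return 14 + 14 + 17 = 45.
Rigel + Canopus + Lyra: cost 5 + 6 + 3 = 14 ≤ 16, return 8 + 14 + 17 = 39.
Best is Canopus, Deneb, and Lyra with total return 45.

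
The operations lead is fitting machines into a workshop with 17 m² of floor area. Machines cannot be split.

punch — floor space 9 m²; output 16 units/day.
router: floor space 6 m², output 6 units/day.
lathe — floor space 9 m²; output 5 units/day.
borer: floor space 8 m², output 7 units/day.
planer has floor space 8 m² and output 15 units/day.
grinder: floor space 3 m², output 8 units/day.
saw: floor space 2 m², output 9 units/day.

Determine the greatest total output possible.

33

Treat it as a binary knapsack problem.
Allowing fractional choices, the relaxed optimum would be about 39.1, but machines are indivisible.
planer + grinder + saw: floor space 8 + 3 + 2 = 13 ≤ 17, output 15 + 8 + 9 = 32.
punch + grinder + saw: floor space 9 + 3 + 2 = 14 ≤ 17, output 16 + 8 + 9 = 33.
punch + planer: floor space 9 + 8 = 17 ≤ 17, output 16 + 15 = 31.
Best is punch, grinder, and saw with total output 33.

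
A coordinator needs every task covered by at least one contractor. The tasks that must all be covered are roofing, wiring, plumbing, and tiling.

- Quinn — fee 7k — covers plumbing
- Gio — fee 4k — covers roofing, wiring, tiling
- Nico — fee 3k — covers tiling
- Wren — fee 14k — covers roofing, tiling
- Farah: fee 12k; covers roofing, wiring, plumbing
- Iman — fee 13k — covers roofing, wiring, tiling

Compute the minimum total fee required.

Choose Quinn and Gio: together they cover roofing, wiring, plumbing, tiling — every task.
Total fee: 7 + 4 = 11.
No cover costs less than 11.

11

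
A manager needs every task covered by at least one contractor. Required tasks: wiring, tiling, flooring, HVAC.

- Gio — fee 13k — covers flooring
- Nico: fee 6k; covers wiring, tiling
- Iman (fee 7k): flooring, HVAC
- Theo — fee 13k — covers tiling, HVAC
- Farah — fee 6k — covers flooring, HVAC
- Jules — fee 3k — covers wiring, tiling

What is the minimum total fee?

9

Choose Farah and Jules: together they cover wiring, tiling, flooring, HVAC — every task.
Total fee: 6 + 3 = 9.
No cover costs less than 9.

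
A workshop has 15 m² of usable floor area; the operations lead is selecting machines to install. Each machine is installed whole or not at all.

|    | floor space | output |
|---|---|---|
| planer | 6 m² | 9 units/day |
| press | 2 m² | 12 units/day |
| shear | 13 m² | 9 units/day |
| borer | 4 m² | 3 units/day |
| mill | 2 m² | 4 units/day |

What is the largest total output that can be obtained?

28

planer + press + mill: floor space 6 + 2 + 2 = 10 ≤ 15, output 9 + 12 + 4 = 25.
planer + press + borer: floor space 6 + 2 + 4 = 12 ≤ 15, output 9 + 12 + 3 = 24.
planer + press + borer + mill: floor space 6 + 2 + 4 + 2 = 14 ≤ 15, output 9 + 12 + 3 + 4 = 28.
Best is planer, press, borer, and mill with total output 28.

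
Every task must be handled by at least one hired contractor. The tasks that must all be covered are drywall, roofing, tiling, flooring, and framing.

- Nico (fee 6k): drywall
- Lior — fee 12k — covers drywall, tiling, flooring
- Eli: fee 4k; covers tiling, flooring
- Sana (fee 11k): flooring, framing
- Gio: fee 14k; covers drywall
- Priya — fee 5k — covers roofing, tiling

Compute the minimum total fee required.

22

The greedy cost-per-new-task heuristic would pick Eli, Priya, Nico, and Sana for 26, but a cheaper cover exists.
Choose Nico, Sana, and Priya: together they cover drywall, roofing, tiling, flooring, framing — every task.
Total fee: 6 + 11 + 5 = 22.
No cover costs less than 22.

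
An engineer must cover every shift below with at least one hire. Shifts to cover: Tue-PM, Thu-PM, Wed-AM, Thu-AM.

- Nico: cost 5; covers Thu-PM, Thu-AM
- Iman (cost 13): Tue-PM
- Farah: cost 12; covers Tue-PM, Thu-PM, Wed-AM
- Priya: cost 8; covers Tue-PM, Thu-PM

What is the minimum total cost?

Choose Nico and Farah: together they cover Tue-PM, Thu-PM, Wed-AM, Thu-AM — every shift.
Total cost: 5 + 12 = 17.
No cover costs less than 17.

17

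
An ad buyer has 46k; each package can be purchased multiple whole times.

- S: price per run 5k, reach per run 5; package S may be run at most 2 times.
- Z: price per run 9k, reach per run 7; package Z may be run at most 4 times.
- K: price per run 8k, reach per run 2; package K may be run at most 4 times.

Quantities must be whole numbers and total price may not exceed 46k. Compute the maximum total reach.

38

S has the best ratio (5/5); taking only S gives at most 2×5 = 10 (stopped by the supply cap of 2).
Mixing does better — 2×S and 4×Z: price 46 ≤ 46, reach 2·5 + 4·7 = 38.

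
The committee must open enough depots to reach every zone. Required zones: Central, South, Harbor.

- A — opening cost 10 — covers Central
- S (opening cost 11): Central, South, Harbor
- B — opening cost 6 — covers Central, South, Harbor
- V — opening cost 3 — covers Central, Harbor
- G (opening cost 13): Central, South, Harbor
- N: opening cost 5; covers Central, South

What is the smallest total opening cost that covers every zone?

This is a weighted set-cover instance.
The greedy cost-per-new-zone heuristic would pick V and N for 8, but a cheaper cover exists.
B alone covers Central, South, Harbor — every zone.
Total opening cost: 6.
No cover costs less than 6.

6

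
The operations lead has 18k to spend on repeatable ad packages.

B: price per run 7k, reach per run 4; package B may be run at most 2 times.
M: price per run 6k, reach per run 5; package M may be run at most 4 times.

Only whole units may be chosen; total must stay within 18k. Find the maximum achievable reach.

15

This is a bounded integer knapsack.
M has the best ratio (5/6); taking only M gives at most 3×5 = 15 (stopped by the price limit).
Optimal: 3×M: price 18 ≤ 18, reach 3·5 = 15.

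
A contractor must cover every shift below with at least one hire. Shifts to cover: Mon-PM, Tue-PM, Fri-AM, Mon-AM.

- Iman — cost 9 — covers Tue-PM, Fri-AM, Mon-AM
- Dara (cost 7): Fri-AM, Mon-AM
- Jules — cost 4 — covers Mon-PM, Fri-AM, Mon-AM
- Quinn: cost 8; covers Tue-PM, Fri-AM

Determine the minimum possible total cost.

12

Choose Jules and Quinn: together they cover Mon-PM, Tue-PM, Fri-AM, Mon-AM — every shift.
Total cost: 4 + 8 = 12.
No cover costs less than 12.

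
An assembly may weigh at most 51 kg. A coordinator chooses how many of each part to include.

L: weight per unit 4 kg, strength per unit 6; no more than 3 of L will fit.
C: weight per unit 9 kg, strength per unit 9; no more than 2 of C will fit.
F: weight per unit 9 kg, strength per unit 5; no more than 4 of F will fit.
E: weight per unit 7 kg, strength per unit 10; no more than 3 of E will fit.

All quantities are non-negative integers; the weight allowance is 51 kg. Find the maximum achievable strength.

66

This is a bounded integer knapsack.
L has the best ratio (6/4); taking only L gives at most 3×6 = 18 (stopped by the supply cap of 3).
Mixing does better — 3×L, 2×C, and 3×E: weight 51 ≤ 51, strength 3·6 + 2·9 + 3·10 = 66.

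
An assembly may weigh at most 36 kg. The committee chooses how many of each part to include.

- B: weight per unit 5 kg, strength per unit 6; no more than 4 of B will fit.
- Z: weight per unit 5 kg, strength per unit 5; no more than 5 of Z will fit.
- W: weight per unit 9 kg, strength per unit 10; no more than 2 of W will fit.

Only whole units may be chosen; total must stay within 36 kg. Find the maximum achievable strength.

Take 4×B, 1×Z, and 1×W: weight 34 ≤ 36, strength 4·6 + 1·5 + 1·10 = 39.
B has the best ratio (6/5) and is taken to its limit of 4; remaining capacity is filled optimally with the others.

39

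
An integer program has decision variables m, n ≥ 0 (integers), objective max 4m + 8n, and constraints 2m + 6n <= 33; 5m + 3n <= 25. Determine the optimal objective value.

44

Relaxing integrality, the LP optimum is 46.83 at (m,n) = (2.12, 4.79), which is not an integer point.
(m,n)=(1,5) is feasible, giving 44.
(m,n)=(2,4) is feasible, giving 40.
(m,n)=(0,5) is feasible, giving 40.
(m,n)=(1,4) is feasible, giving 36.
Maximum is 44 at (m,n)=(1,5).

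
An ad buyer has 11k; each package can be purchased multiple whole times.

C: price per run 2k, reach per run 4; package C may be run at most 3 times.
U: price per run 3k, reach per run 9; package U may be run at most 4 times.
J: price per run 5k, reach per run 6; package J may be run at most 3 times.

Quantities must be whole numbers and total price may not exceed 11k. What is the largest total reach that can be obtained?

This is a bounded integer knapsack.
U has the best ratio (9/3); taking only U gives at most 3×9 = 27 (stopped by the price limit).
Mixing does better — 1×C and 3×U: price 11 ≤ 11, reach 1·4 + 3·9 = 31.

31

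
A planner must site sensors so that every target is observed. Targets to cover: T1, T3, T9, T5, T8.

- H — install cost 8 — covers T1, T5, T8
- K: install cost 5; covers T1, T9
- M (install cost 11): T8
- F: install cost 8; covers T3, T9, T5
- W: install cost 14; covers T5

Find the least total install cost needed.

16

The greedy cost-per-new-target heuristic would pick K, H, and F for 21, but a cheaper cover exists.
Choose H and F: together they cover T1, T3, T9, T5, T8 — every target.
Total install cost: 8 + 8 = 16.
No cover costs less than 16.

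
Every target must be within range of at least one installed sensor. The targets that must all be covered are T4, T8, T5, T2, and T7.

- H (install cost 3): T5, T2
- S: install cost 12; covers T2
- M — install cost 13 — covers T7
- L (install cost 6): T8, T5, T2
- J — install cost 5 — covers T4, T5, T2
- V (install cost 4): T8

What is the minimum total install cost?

22

The greedy cost-per-new-target heuristic would pick H, V, J, and M for 25, but a cheaper cover exists.
Choose M, J, and V: together they cover T4, T8, T5, T2, T7 — every target.
Total install cost: 13 + 5 + 4 = 22.
No cover costs less than 22.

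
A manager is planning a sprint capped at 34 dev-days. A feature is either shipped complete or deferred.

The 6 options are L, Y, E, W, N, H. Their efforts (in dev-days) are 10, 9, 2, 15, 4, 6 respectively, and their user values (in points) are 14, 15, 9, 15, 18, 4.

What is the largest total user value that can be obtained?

Treat it as a binary knapsack problem.
Allowing fractional choices, the relaxed optimum would be about 65.0, but features are indivisible.
Y + E + W + N: effort 9 + 2 + 15 + 4 = 30 ≤ 34, user value 15 + 9 + 15 + 18 = 57.
L + Y + E + N + H: effort 10 + 9 + 2 + 4 + 6 = 31 ≤ 34, user value 14 + 15 + 9 + 18 + 4 = 60.
L + Y + E + N: effort 10 + 9 + 2 + 4 = 25 ≤ 34, user value 14 + 15 + 9 + 18 = 56.
Best is L, Y, E, N, and H with total user value 60.

60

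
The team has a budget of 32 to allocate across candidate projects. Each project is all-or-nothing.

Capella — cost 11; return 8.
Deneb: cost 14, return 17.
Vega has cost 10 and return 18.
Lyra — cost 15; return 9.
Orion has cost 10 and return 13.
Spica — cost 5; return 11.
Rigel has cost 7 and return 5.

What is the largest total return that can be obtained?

47

This is a 0-1 knapsack instance.
Allowing fractional choices, the relaxed optimum would be about 50.5, but projects are indivisible.
Vega + Orion + Spica: cost 10 + 10 + 5 = 25 ≤ 32, return 18 + 13 + 11 = 42.
Vega + Orion + Spica + Rigel: cost 10 + 10 + 5 + 7 = 32 ≤ 32, return 18 + 13 + 11 + 5 = 47.
Deneb + Vega + Spica: cost 14 + 10 + 5 = 29 ≤ 32, return 17 + 18 + 11 = 46.
Best is Vega, Orion, Spica, and Rigel with total return 47.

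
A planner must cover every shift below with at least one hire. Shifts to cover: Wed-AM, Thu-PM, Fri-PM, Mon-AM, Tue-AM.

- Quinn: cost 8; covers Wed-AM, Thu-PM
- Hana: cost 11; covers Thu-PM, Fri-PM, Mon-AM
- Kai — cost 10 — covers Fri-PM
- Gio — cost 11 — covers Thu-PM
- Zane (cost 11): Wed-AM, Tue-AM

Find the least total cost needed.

Choose Hana and Zane: together they cover Wed-AM, Thu-PM, Fri-PM, Mon-AM, Tue-AM — every shift.
Total cost: 11 + 11 = 22.

22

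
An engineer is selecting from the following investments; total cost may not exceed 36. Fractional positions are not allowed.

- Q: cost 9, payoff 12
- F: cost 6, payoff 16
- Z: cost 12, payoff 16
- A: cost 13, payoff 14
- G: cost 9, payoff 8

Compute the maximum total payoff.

This is an integer program with binary decision variables.
F + Z + A: cost 6 + 12 + 13 = 31 ≤ 36, payoff 16 + 16 + 14 = 46.
Q + F + Z + G: cost 9 + 6 + 12 + 9 = 36 ≤ 36, payoff 12 + 16 + 16 + 8 = 52.
Best is Q, F, Z, and G with total payoff 52.

52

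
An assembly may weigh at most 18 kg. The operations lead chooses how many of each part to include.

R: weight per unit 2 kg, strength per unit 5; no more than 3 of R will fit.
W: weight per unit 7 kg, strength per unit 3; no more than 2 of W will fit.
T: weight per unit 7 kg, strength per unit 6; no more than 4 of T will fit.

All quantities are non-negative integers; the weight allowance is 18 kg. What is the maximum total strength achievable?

22

This is a bounded integer knapsack.
R has the best ratio (5/2); taking only R gives at most 3×5 = 15 (stopped by the supply cap of 3).
Mixing does better — 2×R and 2×T: weight 18 ≤ 18, strength 2·5 + 2·6 = 22.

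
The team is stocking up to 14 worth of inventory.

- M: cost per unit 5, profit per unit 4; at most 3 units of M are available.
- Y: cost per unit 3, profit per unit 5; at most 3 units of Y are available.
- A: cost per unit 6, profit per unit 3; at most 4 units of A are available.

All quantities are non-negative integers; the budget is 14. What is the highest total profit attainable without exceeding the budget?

19

This is a bounded integer knapsack.
3×Y: cost 9 ≤ 14, profit 3·5 = 15.
1×M and 3×Y: cost 14 ≤ 14, profit 1·4 + 3·5 = 19.
Best is 19.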